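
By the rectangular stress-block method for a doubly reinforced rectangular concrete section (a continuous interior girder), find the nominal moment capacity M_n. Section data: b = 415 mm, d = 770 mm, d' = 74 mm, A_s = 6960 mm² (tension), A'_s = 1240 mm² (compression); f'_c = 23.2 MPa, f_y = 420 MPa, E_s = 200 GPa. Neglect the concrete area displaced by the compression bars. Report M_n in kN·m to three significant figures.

Assume both tension and compression steel yield.
Net tension couple steel: A_s − A'_s = 5720 mm².
a = (A_s − A'_s) f_y / (0.85 f'_c b) = 2402400/(0.85 × 23.2 × 415) = 293.56 mm.
c = a/β₁ = 293.56/0.85 = 345.36 mm; ε'_s = 0.003(c − d')/c = 0.0024 ≥ f_y/E_s = 0.0021, so compression steel does yield.
M_n = (A_s − A'_s) f_y (d − a/2) + A'_s f_y (d − d') = [2402400 × (770 − 146.78) + 520800 × (770 − 74)] × 10⁻⁶ = 1497.22 + 362.48 = 1859.70 kN·m.

M_n ≈ 1860 kN·m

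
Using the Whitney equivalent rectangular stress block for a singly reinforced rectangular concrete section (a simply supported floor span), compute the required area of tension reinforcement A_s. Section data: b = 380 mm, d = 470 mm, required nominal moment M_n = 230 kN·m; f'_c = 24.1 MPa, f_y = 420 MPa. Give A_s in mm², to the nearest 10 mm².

With M_n = 0.85 f'_c a b (d − a/2), solve the quadratic for a:
a = d − √(d² − 2M_n/(0.85 f'_c b)) = 470 − √(470² − 2 × 230×10⁶/(0.85 × 24.1 × 380)) = 67.75 mm.
A_s = 0.85 f'_c a b / f_y = 0.85 × 24.1 × 67.75 × 380 / 420 = 1255.7 mm².

A_s ≈ 1260 mm²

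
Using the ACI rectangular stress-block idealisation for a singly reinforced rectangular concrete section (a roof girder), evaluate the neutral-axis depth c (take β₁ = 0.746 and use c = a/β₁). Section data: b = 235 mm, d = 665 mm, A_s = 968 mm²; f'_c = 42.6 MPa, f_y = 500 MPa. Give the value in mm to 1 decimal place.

T = A_s f_y = 968 × 500 = 484000 N = 484 kN.
Setting C = 0.85 f'_c a b equal to T: a = 484000/(0.85 × 42.6 × 235) = 56.879 mm.
With β₁ = 0.746, c = a/β₁ = 56.879/0.746 = 76.2 mm.

c ≈ 76.2 mm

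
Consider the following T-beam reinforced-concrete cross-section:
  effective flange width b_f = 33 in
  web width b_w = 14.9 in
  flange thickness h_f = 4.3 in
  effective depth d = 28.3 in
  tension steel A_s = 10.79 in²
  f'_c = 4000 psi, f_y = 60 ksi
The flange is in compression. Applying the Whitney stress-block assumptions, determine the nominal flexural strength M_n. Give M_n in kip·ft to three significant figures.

Tension: T = A_s f_y = 10.79 × 60 = 647.4 kips.
Try a within the flange: a = T/(0.85 f'_c b_f) = 647.4/(0.85 × 4 × 33) = 5.770 in.
a = 5.770 > h_f = 4.3 in: the block extends into the web. Split into flange-overhang and web parts.
C_f = 0.85 f'_c (b_f − b_w) h_f = 0.85 × 4 × (33 − 14.9) × 4.3 = 264.6 kips.
Remaining web compression depth: a_w = (T − C_f)/(0.85 f'_c b_w) = (647.4 − 264.6)/(0.85 × 4 × 14.9) = 7.556 in.
M_n = C_f(d − h_f/2) + (T − C_f)(d − a_w/2) = 264.6 × (28.3 − 2.15) + 382.8 × (28.3 − 3.778) = 6919.3 + 9387.0 = 16306.3 kip·in.
M_n = 16306.3/12 = 1358.86 kip·ft.

M_n ≈ 1360 kip·ft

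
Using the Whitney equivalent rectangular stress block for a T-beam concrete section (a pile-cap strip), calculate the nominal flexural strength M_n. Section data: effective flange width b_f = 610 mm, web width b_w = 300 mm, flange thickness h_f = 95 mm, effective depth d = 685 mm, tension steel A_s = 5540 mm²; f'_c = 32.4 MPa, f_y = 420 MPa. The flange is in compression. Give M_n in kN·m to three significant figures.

M_n ≈ 1420 kN·m

Tension: T = A_s f_y = 5540 × 420 = 2326800 N.
Try a within the flange: a = T/(0.85 f'_c b_f) = 2326800/(0.85 × 32.4 × 610) = 138.50 mm.
a = 138.50 > h_f = 95 mm: the block extends into the web. Split into flange-overhang and web parts.
C_f = 0.85 f'_c (b_f − b_w) h_f = 0.85 × 32.4 × (610 − 300) × 95 = 811053 N.
Remaining web compression depth: a_w = (T − C_f)/(0.85 f'_c b_w) = (2326800 − 811053)/(0.85 × 32.4 × 300) = 183.46 mm.
M_n = C_f(d − h_f/2) + (T − C_f)(d − a_w/2) = 811053 × (685 − 47.5) + 1515747 × (685 − 91.73) = 517.05 + 899.25 = 1416.30 × 10⁶ N·mm.
M_n = 1416.30 kN·m.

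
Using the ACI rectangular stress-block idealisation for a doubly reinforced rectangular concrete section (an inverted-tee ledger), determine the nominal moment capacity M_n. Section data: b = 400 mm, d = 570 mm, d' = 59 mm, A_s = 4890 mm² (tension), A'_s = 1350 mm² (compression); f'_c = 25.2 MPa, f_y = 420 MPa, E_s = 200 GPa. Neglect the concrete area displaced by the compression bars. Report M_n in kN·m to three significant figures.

Assume both tension and compression steel yield.
Net tension couple steel: A_s − A'_s = 3540 mm².
a = (A_s − A'_s) f_y / (0.85 f'_c b) = 1486800/(0.85 × 25.2 × 400) = 173.53 mm.
c = a/β₁ = 173.53/0.85 = 204.15 mm; ε'_s = 0.003(c − d')/c = 0.0021 ≥ f_y/E_s = 0.0021, so compression steel does yield.
M_n = (A_s − A'_s) f_y (d − a/2) + A'_s f_y (d − d') = [1486800 × (570 − 86.765) + 567000 × (570 − 59)] × 10⁻⁶ = 718.47 + 289.74 = 1008.21 kN·m.

M_n ≈ 1010 kN·m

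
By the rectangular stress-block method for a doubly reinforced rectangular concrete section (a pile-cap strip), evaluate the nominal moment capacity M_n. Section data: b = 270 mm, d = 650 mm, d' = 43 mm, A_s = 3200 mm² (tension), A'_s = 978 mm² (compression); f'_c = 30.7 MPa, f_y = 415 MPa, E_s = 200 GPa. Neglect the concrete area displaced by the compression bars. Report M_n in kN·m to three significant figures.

M_n ≈ 785 kN·m

Assume both tension and compression steel yield.
Net tension couple steel: A_s − A'_s = 2222 mm².
a = (A_s − A'_s) f_y / (0.85 f'_c b) = 922130/(0.85 × 30.7 × 270) = 130.88 mm.
c = a/β₁ = 130.88/0.831 = 157.50 mm; ε'_s = 0.003(c − d')/c = 0.0022 ≥ f_y/E_s = 0.0021, so compression steel does yield.
M_n = (A_s − A'_s) f_y (d − a/2) + A'_s f_y (d − d') = [922130 × (650 − 65.44) + 405870 × (650 − 43)] × 10⁻⁶ = 539.04 + 246.36 = 785.40 kN·m.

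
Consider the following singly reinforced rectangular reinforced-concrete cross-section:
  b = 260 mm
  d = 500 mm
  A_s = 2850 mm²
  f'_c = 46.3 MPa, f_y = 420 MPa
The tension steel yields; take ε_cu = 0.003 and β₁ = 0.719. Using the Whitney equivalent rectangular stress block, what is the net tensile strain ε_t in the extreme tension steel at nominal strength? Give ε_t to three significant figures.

a = A_s f_y/(0.85 f'_c b) = 116.98 mm.
β₁ = 0.719, so c = a/β₁ = 116.98/0.719 = 162.70 mm.
From the linear strain diagram with ε_cu = 0.003: ε_t = 0.003 (d − c)/c = 0.003 × (500 − 162.70)/162.70 = 0.00622.
Since ε_t ≥ 0.005, the section is tension-controlled.

ε_t ≈ 0.00622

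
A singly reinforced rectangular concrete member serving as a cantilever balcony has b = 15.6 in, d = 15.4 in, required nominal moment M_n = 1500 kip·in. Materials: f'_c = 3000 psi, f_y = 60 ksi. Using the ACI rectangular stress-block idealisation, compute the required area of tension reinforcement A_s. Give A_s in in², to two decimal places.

A_s ≈ 1.78 in²

From M_n = 0.85 f'_c a b (d − a/2):
a = d − √(d² − 2M_n/(0.85 f'_c b)) = 15.4 − √(15.4² − 2 × 1500/(0.85 × 3 × 15.6)) = 2.682 in.
A_s = 0.85 f'_c a b / f_y = 0.85 × 3 × 2.682 × 15.6 / 60 = 1.778 in².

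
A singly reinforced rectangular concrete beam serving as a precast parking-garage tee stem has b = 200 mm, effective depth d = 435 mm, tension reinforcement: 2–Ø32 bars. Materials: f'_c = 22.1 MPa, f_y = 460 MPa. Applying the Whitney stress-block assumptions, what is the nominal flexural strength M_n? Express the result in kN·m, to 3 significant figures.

M_n ≈ 249 kN·m

A_s = 2 × 804 = 1608 mm².
T = A_s f_y = 1608 × 460 = 739680 N = 739.68 kN.
From C = T: a = T/(0.85 f'_c b) = 739680/(0.85 × 22.1 × 200) = 196.88 mm.
M_n = T(d − a/2) = 739.68 kN × (435 − 98.44) mm = 248.95 kN·m.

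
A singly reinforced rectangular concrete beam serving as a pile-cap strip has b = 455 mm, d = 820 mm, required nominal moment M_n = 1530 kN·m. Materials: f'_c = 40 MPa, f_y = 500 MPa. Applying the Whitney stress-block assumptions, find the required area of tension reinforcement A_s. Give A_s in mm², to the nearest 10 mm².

With M_n = 0.85 f'_c a b (d − a/2), solve the quadratic for a:
a = d − √(d² − 2M_n/(0.85 f'_c b)) = 820 − √(820² − 2 × 1530×10⁶/(0.85 × 40 × 455)) = 131.09 mm.
A_s = 0.85 f'_c a b / f_y = 0.85 × 40 × 131.09 × 455 / 500 = 4055.9 mm².

A_s ≈ 4060 mm²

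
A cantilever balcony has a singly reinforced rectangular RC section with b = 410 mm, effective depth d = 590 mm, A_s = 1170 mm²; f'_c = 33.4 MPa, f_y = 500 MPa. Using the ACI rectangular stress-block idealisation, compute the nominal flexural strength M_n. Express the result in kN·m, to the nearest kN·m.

M_n ≈ 330 kN·m

T = A_s f_y = 1170 × 500 = 585000 N = 585 kN.
From C = T: a = T/(0.85 f'_c b) = 585000/(0.85 × 33.4 × 410) = 50.26 mm.
M_n = T(d − a/2) = 585 kN × (590 − 25.13) mm = 330.45 kN·m.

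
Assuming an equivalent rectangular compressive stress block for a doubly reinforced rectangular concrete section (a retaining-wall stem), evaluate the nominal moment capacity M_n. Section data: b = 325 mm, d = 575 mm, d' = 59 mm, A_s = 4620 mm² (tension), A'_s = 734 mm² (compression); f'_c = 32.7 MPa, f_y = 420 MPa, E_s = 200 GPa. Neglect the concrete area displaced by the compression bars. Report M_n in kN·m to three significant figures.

M_n ≈ 950 kN·m

Assume both tension and compression steel yield.
Net tension couple steel: A_s − A'_s = 3886 mm².
a = (A_s − A'_s) f_y / (0.85 f'_c b) = 1632120/(0.85 × 32.7 × 325) = 180.68 mm.
c = a/β₁ = 180.68/0.816 = 221.42 mm; ε'_s = 0.003(c − d')/c = 0.0022 ≥ f_y/E_s = 0.0021, so compression steel does yield.
M_n = (A_s − A'_s) f_y (d − a/2) + A'_s f_y (d − d') = [1632120 × (575 − 90.34) + 308280 × (575 − 59)] × 10⁻⁶ = 791.02 + 159.07 = 950.09 kN·m.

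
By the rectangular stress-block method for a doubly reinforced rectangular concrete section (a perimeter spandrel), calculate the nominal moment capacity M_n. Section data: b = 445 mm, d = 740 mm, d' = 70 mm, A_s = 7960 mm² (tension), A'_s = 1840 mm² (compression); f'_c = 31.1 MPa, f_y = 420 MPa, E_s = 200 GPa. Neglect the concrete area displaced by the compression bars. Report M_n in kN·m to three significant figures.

Assume both tension and compression steel yield.
Net tension couple steel: A_s − A'_s = 6120 mm².
a = (A_s − A'_s) f_y / (0.85 f'_c b) = 2570400/(0.85 × 31.1 × 445) = 218.51 mm.
c = a/β₁ = 218.51/0.828 = 263.90 mm; ε'_s = 0.003(c − d')/c = 0.0022 ≥ f_y/E_s = 0.0021, so compression steel does yield.
M_n = (A_s − A'_s) f_y (d − a/2) + A'_s f_y (d − d') = [2570400 × (740 − 109.255) + 772800 × (740 − 70)] × 10⁻⁶ = 1621.27 + 517.78 = 2139.05 kN·m.

M_n ≈ 2140 kN·m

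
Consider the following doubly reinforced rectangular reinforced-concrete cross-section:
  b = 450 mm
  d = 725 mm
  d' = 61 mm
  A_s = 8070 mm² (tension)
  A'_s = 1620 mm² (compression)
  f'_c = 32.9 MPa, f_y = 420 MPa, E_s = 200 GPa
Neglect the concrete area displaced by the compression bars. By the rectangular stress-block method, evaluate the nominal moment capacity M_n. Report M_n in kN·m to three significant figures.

M_n ≈ 2120 kN·m

Assume both tension and compression steel yield.
Net tension couple steel: A_s − A'_s = 6450 mm².
a = (A_s − A'_s) f_y / (0.85 f'_c b) = 2709000/(0.85 × 32.9 × 450) = 215.27 mm.
c = a/β₁ = 215.27/0.815 = 264.13 mm; ε'_s = 0.003(c − d')/c = 0.0023 ≥ f_y/E_s = 0.0021, so compression steel does yield.
M_n = (A_s − A'_s) f_y (d − a/2) + A'_s f_y (d − d') = [2709000 × (725 − 107.635) + 680400 × (725 − 61)] × 10⁻⁶ = 1672.44 + 451.79 = 2124.23 kN·m.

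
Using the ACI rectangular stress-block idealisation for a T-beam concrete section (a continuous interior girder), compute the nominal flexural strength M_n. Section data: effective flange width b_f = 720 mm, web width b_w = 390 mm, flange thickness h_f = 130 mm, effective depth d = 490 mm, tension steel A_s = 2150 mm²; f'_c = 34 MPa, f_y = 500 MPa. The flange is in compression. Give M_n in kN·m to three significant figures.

Tension: T = A_s f_y = 2150 × 500 = 1075000 N.
Try a within the flange: a = T/(0.85 f'_c b_f) = 1075000/(0.85 × 34 × 720) = 51.66 mm.
Since a = 51.66 ≤ h_f = 130 mm, the stress block lies entirely in the flange; analyse as a rectangular beam of width b_f.
M_n = T(d − a/2) = 1075000 × (490 − 25.83) = 498.98 × 10⁶ N·mm.
M_n = 498.98 kN·m.

M_n ≈ 499 kN·m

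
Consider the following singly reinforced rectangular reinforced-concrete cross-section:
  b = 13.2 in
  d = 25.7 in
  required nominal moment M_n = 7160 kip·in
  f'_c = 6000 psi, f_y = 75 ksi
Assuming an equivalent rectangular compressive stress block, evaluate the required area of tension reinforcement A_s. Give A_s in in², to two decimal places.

From M_n = 0.85 f'_c a b (d − a/2):
a = d − √(d² − 2M_n/(0.85 f'_c b)) = 25.7 − √(25.7² − 2 × 7160/(0.85 × 6 × 13.2)) = 4.539 in.
A_s = 0.85 f'_c a b / f_y = 0.85 × 6 × 4.539 × 13.2 / 75 = 4.074 in².

A_s ≈ 4.07 in²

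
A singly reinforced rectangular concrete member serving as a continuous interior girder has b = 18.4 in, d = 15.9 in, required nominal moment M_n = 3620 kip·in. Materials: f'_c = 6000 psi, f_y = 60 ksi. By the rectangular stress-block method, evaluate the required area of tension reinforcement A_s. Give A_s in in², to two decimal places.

A_s ≈ 4.14 in²

From M_n = 0.85 f'_c a b (d − a/2):
a = d − √(d² − 2M_n/(0.85 f'_c b)) = 15.9 − √(15.9² − 2 × 3620/(0.85 × 6 × 18.4)) = 2.646 in.
A_s = 0.85 f'_c a b / f_y = 0.85 × 6 × 2.646 × 18.4 / 60 = 4.138 in².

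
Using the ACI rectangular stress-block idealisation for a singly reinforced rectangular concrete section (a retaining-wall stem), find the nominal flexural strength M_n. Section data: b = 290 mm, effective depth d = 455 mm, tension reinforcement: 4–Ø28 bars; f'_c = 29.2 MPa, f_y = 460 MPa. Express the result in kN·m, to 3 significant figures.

M_n ≈ 426 kN·m

A_s = 4 × 616 = 2464 mm².
T = A_s f_y = 2464 × 460 = 1133440 N = 1133.44 kN.
From C = T: a = T/(0.85 f'_c b) = 1133440/(0.85 × 29.2 × 290) = 157.47 mm.
M_n = T(d − a/2) = 1133.44 kN × (455 − 78.735) mm = 426.47 kN·m.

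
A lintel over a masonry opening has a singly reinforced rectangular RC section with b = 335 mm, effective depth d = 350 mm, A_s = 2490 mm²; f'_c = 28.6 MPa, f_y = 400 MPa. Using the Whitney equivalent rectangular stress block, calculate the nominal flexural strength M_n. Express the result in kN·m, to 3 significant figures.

M_n ≈ 288 kN·m

T = A_s f_y = 2490 × 400 = 996000 N = 996 kN.
From C = T: a = T/(0.85 f'_c b) = 996000/(0.85 × 28.6 × 335) = 122.30 mm.
M_n = T(d − a/2) = 996 kN × (350 − 61.15) mm = 287.69 kN·m.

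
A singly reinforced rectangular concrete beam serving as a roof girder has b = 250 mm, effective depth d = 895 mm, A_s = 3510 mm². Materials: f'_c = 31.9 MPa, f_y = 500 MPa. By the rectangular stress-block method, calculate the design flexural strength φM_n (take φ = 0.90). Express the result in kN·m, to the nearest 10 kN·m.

φM_n ≈ 1210 kN·m

T = A_s f_y = 3510 × 500 = 1755000 N = 1755 kN.
From C = T: a = T/(0.85 f'_c b) = 1755000/(0.85 × 31.9 × 250) = 258.90 mm.
M_n = T(d − a/2) = 1755 kN × (895 − 129.45) mm = 1343.54 kN·m.
φM_n = 0.90 × 1343.54 = 1209.19 kN·m.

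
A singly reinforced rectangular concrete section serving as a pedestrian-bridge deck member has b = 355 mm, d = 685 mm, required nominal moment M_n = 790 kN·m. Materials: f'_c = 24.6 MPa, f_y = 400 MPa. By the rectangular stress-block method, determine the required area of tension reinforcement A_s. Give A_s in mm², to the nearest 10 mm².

A_s ≈ 3320 mm²

With M_n = 0.85 f'_c a b (d − a/2), solve the quadratic for a:
a = d − √(d² − 2M_n/(0.85 f'_c b)) = 685 − √(685² − 2 × 790×10⁶/(0.85 × 24.6 × 355)) = 178.67 mm.
A_s = 0.85 f'_c a b / f_y = 0.85 × 24.6 × 178.67 × 355 / 400 = 3315.7 mm².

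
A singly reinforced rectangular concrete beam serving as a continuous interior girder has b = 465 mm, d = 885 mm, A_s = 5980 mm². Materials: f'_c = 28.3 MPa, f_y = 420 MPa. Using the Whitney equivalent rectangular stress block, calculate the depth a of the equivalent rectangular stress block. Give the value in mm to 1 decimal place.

T = A_s f_y = 5980 × 420 = 2511600 N = 2511.6 kN.
Setting C = 0.85 f'_c a b equal to T: a = 2511600/(0.85 × 28.3 × 465) = 224.5 mm.

a ≈ 224.5 mm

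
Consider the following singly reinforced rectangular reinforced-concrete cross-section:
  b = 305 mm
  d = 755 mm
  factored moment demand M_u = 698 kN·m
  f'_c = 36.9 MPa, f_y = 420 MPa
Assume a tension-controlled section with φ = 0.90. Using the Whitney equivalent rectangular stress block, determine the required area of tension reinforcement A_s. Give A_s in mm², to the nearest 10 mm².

M_n = M_u/φ = 698/0.90 = 775.556 kN·m.
With M_n = 0.85 f'_c a b (d − a/2), solve the quadratic for a:
a = d − √(d² − 2M_n/(0.85 f'_c b)) = 755 − √(755² − 2 × 775.556×10⁶/(0.85 × 36.9 × 305)) = 116.34 mm.
A_s = 0.85 f'_c a b / f_y = 0.85 × 36.9 × 116.34 × 305 / 420 = 2649.9 mm².

A_s ≈ 2650 mm²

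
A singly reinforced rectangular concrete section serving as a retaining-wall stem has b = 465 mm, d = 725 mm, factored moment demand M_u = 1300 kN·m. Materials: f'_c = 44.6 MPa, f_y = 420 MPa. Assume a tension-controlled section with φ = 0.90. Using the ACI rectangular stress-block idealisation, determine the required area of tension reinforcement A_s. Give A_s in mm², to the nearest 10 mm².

M_n = M_u/φ = 1300/0.90 = 1444.44 kN·m.
With M_n = 0.85 f'_c a b (d − a/2), solve the quadratic for a:
a = d − √(d² − 2M_n/(0.85 f'_c b)) = 725 − √(725² − 2 × 1444.44×10⁶/(0.85 × 44.6 × 465)) = 123.55 mm.
A_s = 0.85 f'_c a b / f_y = 0.85 × 44.6 × 123.55 × 465 / 420 = 5185.6 mm².

A_s ≈ 5190 mm²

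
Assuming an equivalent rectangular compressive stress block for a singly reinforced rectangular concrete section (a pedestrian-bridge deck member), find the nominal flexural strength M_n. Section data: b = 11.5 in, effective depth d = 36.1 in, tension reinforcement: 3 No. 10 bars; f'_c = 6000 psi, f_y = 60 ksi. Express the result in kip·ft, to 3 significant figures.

A_s = 3 × 1.27 = 3.81 in².
T = A_s f_y = 3.81 × 60 = 228.6 kips.
a = T/(0.85 f'_c b) = 228.6/(0.85 × 6 × 11.5) = 3.898 in.
M_n = T(d − a/2) = 228.6 × (36.1 − 1.949) = 7806.9 kip·in = 7806.9/12 = 650.58 kip·ft.

M_n ≈ 651 kip·ft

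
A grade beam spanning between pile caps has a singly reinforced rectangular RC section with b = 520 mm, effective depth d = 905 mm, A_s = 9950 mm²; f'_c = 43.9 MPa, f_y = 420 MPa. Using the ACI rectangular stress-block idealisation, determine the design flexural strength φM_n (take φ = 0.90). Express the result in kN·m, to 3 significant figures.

T = A_s f_y = 9950 × 420 = 4179000 N = 4179 kN.
From C = T: a = T/(0.85 f'_c b) = 4179000/(0.85 × 43.9 × 520) = 215.37 mm.
M_n = T(d − a/2) = 4179 kN × (905 − 107.685) mm = 3331.98 kN·m.
φM_n = 0.90 × 3331.98 = 2998.78 kN·m.

φM_n ≈ 3000 kN·m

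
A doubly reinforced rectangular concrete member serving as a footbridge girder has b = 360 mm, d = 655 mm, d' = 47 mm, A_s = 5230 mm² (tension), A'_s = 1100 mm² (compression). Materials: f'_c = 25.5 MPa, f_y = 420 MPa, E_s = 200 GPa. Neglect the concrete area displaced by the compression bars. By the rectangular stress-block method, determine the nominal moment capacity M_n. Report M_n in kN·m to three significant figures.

M_n ≈ 1220 kN·m

Assume both tension and compression steel yield.
Net tension couple steel: A_s − A'_s = 4130 mm².
a = (A_s − A'_s) f_y / (0.85 f'_c b) = 1734600/(0.85 × 25.5 × 360) = 222.30 mm.
c = a/β₁ = 222.30/0.85 = 261.53 mm; ε'_s = 0.003(c − d')/c = 0.0025 ≥ f_y/E_s = 0.0021, so compression steel does yield.
M_n = (A_s − A'_s) f_y (d − a/2) + A'_s f_y (d − d') = [1734600 × (655 − 111.15) + 462000 × (655 − 47)] × 10⁻⁶ = 943.36 + 280.90 = 1224.26 kN·m.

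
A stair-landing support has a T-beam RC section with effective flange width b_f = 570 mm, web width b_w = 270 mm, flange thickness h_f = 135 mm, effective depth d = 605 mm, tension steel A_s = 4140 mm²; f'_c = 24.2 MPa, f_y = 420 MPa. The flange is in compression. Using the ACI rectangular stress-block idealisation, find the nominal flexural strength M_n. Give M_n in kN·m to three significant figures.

M_n ≈ 922 kN·m

Tension: T = A_s f_y = 4140 × 420 = 1738800 N.
Try a within the flange: a = T/(0.85 f'_c b_f) = 1738800/(0.85 × 24.2 × 570) = 148.30 mm.
a = 148.30 > h_f = 135 mm: the block extends into the web. Split into flange-overhang and web parts.
C_f = 0.85 f'_c (b_f − b_w) h_f = 0.85 × 24.2 × (570 − 270) × 135 = 833085 N.
Remaining web compression depth: a_w = (T − C_f)/(0.85 f'_c b_w) = (1738800 − 833085)/(0.85 × 24.2 × 270) = 163.08 mm.
M_n = C_f(d − h_f/2) + (T − C_f)(d − a_w/2) = 833085 × (605 − 67.5) + 905715 × (605 − 81.54) = 447.78 + 474.11 = 921.89 × 10⁶ N·mm.
M_n = 921.89 kN·m.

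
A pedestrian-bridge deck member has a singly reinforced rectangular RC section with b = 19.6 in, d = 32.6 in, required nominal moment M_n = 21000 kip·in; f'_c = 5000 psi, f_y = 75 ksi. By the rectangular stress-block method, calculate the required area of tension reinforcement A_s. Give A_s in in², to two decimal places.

From M_n = 0.85 f'_c a b (d − a/2):
a = d − √(d² − 2M_n/(0.85 f'_c b)) = 32.6 − √(32.6² − 2 × 21000/(0.85 × 5 × 19.6)) = 8.966 in.
A_s = 0.85 f'_c a b / f_y = 0.85 × 5 × 8.966 × 19.6 / 75 = 9.958 in².

A_s ≈ 9.96 in²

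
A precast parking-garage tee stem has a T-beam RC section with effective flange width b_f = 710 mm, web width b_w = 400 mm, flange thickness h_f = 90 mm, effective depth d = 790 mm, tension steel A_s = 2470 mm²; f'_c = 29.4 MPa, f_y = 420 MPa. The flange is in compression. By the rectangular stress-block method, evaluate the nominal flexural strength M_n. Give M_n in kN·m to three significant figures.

Tension: T = A_s f_y = 2470 × 420 = 1037400 N.
Try a within the flange: a = T/(0.85 f'_c b_f) = 1037400/(0.85 × 29.4 × 710) = 58.47 mm.
Since a = 58.47 ≤ h_f = 90 mm, the stress block lies entirely in the flange; analyse as a rectangular beam of width b_f.
M_n = T(d − a/2) = 1037400 × (790 − 29.235) = 789.22 × 10⁶ N·mm.
M_n = 789.22 kN·m.

M_n ≈ 789 kN·m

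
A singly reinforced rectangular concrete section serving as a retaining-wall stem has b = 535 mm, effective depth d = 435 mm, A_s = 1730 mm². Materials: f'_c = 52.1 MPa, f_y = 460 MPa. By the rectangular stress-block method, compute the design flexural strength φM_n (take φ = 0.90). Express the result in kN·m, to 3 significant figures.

T = A_s f_y = 1730 × 460 = 795800 N = 795.8 kN.
From C = T: a = T/(0.85 f'_c b) = 795800/(0.85 × 52.1 × 535) = 33.59 mm.
M_n = T(d − a/2) = 795.8 kN × (435 − 16.795) mm = 332.81 kN·m.
φM_n = 0.90 × 332.81 = 299.53 kN·m.

φM_n ≈ 300 kN·m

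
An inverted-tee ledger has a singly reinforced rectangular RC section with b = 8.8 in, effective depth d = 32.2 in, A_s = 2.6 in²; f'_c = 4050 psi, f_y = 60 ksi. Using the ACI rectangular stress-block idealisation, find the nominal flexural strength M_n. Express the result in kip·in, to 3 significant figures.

T = A_s f_y = 2.6 × 60 = 156 kips.
a = T/(0.85 f'_c b) = 156/(0.85 × 4.05 × 8.8) = 5.150 in.
M_n = T(d − a/2) = 156 × (32.2 − 2.575) = 4621.5 kip·in.

M_n ≈ 4620 kip·in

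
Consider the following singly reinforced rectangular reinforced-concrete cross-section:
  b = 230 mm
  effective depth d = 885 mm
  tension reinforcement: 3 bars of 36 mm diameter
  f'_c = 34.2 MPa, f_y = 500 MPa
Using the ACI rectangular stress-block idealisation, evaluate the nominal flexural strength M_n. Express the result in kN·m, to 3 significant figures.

M_n ≈ 1180 kN·m

A_s = 3 × 1018 = 3054 mm².
T = A_s f_y = 3054 × 500 = 1527000 N = 1527 kN.
From C = T: a = T/(0.85 f'_c b) = 1527000/(0.85 × 34.2 × 230) = 228.38 mm.
M_n = T(d − a/2) = 1527 kN × (885 − 114.19) mm = 1177.03 kN·m.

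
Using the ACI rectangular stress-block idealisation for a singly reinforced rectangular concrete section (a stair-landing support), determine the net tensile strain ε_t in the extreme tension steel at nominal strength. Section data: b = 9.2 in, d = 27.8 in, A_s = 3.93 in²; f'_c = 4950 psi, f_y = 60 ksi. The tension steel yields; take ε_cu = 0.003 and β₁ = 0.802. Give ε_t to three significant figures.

ε_t ≈ 0.00798

a = A_s f_y/(0.85 f'_c b) = 6.092 in.
β₁ = 0.802, so c = a/β₁ = 6.092/0.802 = 7.596 in.
From the linear strain diagram with ε_cu = 0.003: ε_t = 0.003 (d − c)/c = 0.003 × (27.8 − 7.596)/7.596 = 0.00798.
Since ε_t ≥ 0.005, the section is tension-controlled.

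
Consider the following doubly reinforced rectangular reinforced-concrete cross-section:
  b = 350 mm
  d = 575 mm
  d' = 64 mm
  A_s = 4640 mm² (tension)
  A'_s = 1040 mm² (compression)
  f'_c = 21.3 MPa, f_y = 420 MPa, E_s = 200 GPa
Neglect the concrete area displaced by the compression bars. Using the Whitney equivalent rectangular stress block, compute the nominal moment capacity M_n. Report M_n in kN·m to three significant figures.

Assume both tension and compression steel yield.
Net tension couple steel: A_s − A'_s = 3600 mm².
a = (A_s − A'_s) f_y / (0.85 f'_c b) = 1512000/(0.85 × 21.3 × 350) = 238.61 mm.
c = a/β₁ = 238.61/0.85 = 280.72 mm; ε'_s = 0.003(c − d')/c = 0.0023 ≥ f_y/E_s = 0.0021, so compression steel does yield.
M_n = (A_s − A'_s) f_y (d − a/2) + A'_s f_y (d − d') = [1512000 × (575 − 119.305) + 436800 × (575 − 64)] × 10⁻⁶ = 689.01 + 223.20 = 912.21 kN·m.

M_n ≈ 912 kN·m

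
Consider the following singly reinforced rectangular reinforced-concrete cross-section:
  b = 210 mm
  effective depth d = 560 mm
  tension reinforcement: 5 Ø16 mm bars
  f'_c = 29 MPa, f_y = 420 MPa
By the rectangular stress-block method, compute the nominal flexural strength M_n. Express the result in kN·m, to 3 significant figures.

M_n ≈ 219 kN·m

A_s = 5 × 201 = 1005 mm².
T = A_s f_y = 1005 × 420 = 422100 N = 422.1 kN.
From C = T: a = T/(0.85 f'_c b) = 422100/(0.85 × 29 × 210) = 81.54 mm.
M_n = T(d − a/2) = 422.1 kN × (560 − 40.77) mm = 219.17 kN·m.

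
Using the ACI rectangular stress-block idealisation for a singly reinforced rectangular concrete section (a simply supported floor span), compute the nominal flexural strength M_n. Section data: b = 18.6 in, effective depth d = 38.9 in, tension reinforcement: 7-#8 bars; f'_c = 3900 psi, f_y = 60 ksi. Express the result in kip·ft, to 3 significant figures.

A_s = 7 × 0.79 = 5.53 in².
T = A_s f_y = 5.53 × 60 = 331.8 kips.
a = T/(0.85 f'_c b) = 331.8/(0.85 × 3.9 × 18.6) = 5.381 in.
M_n = T(d − a/2) = 331.8 × (38.9 − 2.6905) = 12014.3 kip·in = 12014.3/12 = 1001.19 kip·ft.

M_n ≈ 1000 kip·ft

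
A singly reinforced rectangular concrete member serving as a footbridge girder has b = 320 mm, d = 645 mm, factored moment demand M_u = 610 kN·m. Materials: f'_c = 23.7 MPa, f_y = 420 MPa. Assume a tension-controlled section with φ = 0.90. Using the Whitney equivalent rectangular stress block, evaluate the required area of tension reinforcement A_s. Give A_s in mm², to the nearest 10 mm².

M_n = M_u/φ = 610/0.90 = 677.778 kN·m.
With M_n = 0.85 f'_c a b (d − a/2), solve the quadratic for a:
a = d − √(d² − 2M_n/(0.85 f'_c b)) = 645 − √(645² − 2 × 677.778×10⁶/(0.85 × 23.7 × 320)) = 191.41 mm.
A_s = 0.85 f'_c a b / f_y = 0.85 × 23.7 × 191.41 × 320 / 420 = 2937.9 mm².

A_s ≈ 2940 mm²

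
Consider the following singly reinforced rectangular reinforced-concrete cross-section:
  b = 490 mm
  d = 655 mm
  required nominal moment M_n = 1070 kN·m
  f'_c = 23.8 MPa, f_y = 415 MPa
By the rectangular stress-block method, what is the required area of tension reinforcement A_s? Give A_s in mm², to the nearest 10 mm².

A_s ≈ 4620 mm²

With M_n = 0.85 f'_c a b (d − a/2), solve the quadratic for a:
a = d − √(d² − 2M_n/(0.85 f'_c b)) = 655 − √(655² − 2 × 1070×10⁶/(0.85 × 23.8 × 490)) = 193.33 mm.
A_s = 0.85 f'_c a b / f_y = 0.85 × 23.8 × 193.33 × 490 / 415 = 4617.9 mm².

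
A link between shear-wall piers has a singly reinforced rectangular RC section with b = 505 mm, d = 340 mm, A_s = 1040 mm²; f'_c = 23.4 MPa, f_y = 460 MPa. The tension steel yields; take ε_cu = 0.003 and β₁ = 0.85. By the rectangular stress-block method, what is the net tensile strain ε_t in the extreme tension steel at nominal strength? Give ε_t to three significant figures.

a = A_s f_y/(0.85 f'_c b) = 47.63 mm.
β₁ = 0.85, so c = a/β₁ = 47.63/0.85 = 56.04 mm.
From the linear strain diagram with ε_cu = 0.003: ε_t = 0.003 (d − c)/c = 0.003 × (340 − 56.04)/56.04 = 0.0152.
Since ε_t ≥ 0.005, the section is tension-controlled.

ε_t ≈ 0.0152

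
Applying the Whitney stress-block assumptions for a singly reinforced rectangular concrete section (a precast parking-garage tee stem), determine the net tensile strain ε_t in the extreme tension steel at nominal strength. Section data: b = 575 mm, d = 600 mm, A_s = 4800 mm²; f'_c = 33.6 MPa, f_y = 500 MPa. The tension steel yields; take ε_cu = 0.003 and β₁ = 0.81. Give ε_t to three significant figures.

ε_t ≈ 0.00698

a = A_s f_y/(0.85 f'_c b) = 146.15 mm.
β₁ = 0.81, so c = a/β₁ = 146.15/0.81 = 180.43 mm.
From the linear strain diagram with ε_cu = 0.003: ε_t = 0.003 (d − c)/c = 0.003 × (600 − 180.43)/180.43 = 0.00698.
Since ε_t ≥ 0.005, the section is tension-controlled.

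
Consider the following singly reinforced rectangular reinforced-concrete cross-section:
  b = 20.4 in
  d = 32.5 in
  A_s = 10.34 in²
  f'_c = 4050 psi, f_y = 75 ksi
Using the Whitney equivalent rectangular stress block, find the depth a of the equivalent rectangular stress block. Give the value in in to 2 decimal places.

a ≈ 11.04 in

T = A_s f_y = 10.34 × 75 = 775.5 kips.
a = T/(0.85 f'_c b) = 775.5/(0.85 × 4.05 × 20.4) = 11.04 in.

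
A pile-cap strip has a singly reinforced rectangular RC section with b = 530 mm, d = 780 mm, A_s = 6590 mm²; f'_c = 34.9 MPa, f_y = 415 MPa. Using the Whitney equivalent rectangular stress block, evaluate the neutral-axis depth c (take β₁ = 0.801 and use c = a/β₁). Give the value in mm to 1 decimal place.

T = A_s f_y = 6590 × 415 = 2734850 N = 2734.85 kN.
Setting C = 0.85 f'_c a b equal to T: a = 2734850/(0.85 × 34.9 × 530) = 173.946 mm.
With β₁ = 0.801, c = a/β₁ = 173.946/0.801 = 217.2 mm.

c ≈ 217.2 mm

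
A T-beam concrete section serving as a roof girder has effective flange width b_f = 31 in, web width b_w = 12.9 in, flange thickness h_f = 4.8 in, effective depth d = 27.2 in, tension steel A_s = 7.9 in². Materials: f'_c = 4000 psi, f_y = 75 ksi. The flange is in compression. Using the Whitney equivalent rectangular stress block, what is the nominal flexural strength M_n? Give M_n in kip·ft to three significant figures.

Tension: T = A_s f_y = 7.9 × 75 = 592.5 kips.
Try a within the flange: a = T/(0.85 f'_c b_f) = 592.5/(0.85 × 4 × 31) = 5.621 in.
a = 5.621 > h_f = 4.8 in: the block extends into the web. Split into flange-overhang and web parts.
C_f = 0.85 f'_c (b_f − b_w) h_f = 0.85 × 4 × (31 − 12.9) × 4.8 = 295.4 kips.
Remaining web compression depth: a_w = (T − C_f)/(0.85 f'_c b_w) = (592.5 − 295.4)/(0.85 × 4 × 12.9) = 6.774 in.
M_n = C_f(d − h_f/2) + (T − C_f)(d − a_w/2) = 295.4 × (27.2 − 2.4) + 297.1 × (27.2 − 3.387) = 7325.9 + 7074.8 = 14400.7 kip·in.
M_n = 14400.7/12 = 1200.06 kip·ft.

M_n ≈ 1200 kip·ft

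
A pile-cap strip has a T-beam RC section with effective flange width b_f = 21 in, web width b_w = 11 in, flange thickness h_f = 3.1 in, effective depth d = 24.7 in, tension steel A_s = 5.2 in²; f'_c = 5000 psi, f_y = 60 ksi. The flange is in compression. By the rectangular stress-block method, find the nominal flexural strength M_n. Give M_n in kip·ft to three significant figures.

Tension: T = A_s f_y = 5.2 × 60 = 312 kips.
Try a within the flange: a = T/(0.85 f'_c b_f) = 312/(0.85 × 5 × 21) = 3.496 in.
a = 3.496 > h_f = 3.1 in: the block extends into the web. Split into flange-overhang and web parts.
C_f = 0.85 f'_c (b_f − b_w) h_f = 0.85 × 5 × (21 − 11) × 3.1 = 131.8 kips.
Remaining web compression depth: a_w = (T − C_f)/(0.85 f'_c b_w) = (312 − 131.8)/(0.85 × 5 × 11) = 3.855 in.
M_n = C_f(d − h_f/2) + (T − C_f)(d − a_w/2) = 131.8 × (24.7 − 1.55) + 180.2 × (24.7 − 1.9275) = 3051.2 + 4103.6 = 7154.8 kip·in.
M_n = 7154.8/12 = 596.23 kip·ft.

M_n ≈ 596 kip·ft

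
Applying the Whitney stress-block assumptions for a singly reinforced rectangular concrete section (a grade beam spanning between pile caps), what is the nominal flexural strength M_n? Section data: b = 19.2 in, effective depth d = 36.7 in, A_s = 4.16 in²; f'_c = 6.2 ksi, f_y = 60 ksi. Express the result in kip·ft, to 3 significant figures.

T = A_s f_y = 4.16 × 60 = 249.6 kips.
a = T/(0.85 f'_c b) = 249.6/(0.85 × 6.2 × 19.2) = 2.467 in.
M_n = T(d − a/2) = 249.6 × (36.7 − 1.2335) = 8852.4 kip·in = 8852.4/12 = 737.70 kip·ft.

M_n ≈ 738 kip·ft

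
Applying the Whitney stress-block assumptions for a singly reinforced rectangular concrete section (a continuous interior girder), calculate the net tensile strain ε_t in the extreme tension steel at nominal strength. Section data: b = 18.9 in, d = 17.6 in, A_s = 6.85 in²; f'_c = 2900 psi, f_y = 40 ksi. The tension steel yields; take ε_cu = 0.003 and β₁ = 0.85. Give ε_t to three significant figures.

ε_t ≈ 0.00463

a = A_s f_y/(0.85 f'_c b) = 5.881 in.
β₁ = 0.85, so c = a/β₁ = 5.881/0.85 = 6.919 in.
From the linear strain diagram with ε_cu = 0.003: ε_t = 0.003 (d − c)/c = 0.003 × (17.6 − 6.919)/6.919 = 0.00463.
ε_t is between 0.004 and 0.005 — transition zone.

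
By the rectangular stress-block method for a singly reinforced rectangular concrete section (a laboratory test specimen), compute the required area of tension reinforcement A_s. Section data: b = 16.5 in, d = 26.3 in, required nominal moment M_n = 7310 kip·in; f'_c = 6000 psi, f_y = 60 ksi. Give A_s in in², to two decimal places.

A_s ≈ 4.97 in²

From M_n = 0.85 f'_c a b (d − a/2):
a = d − √(d² − 2M_n/(0.85 f'_c b)) = 26.3 − √(26.3² − 2 × 7310/(0.85 × 6 × 16.5)) = 3.541 in.
A_s = 0.85 f'_c a b / f_y = 0.85 × 6 × 3.541 × 16.5 / 60 = 4.966 in².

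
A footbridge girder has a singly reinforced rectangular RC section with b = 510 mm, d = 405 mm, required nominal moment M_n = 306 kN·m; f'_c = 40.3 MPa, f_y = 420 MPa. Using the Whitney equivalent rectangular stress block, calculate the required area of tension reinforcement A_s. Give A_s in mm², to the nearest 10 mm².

With M_n = 0.85 f'_c a b (d − a/2), solve the quadratic for a:
a = d − √(d² − 2M_n/(0.85 f'_c b)) = 405 − √(405² − 2 × 306×10⁶/(0.85 × 40.3 × 510)) = 45.84 mm.
A_s = 0.85 f'_c a b / f_y = 0.85 × 40.3 × 45.84 × 510 / 420 = 1906.7 mm².

A_s ≈ 1910 mm²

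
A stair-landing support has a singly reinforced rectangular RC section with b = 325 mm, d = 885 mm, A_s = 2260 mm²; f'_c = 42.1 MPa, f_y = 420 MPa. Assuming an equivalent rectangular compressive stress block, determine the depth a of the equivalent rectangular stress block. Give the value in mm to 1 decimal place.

a ≈ 81.6 mm

T = A_s f_y = 2260 × 420 = 949200 N = 949.2 kN.
Setting C = 0.85 f'_c a b equal to T: a = 949200/(0.85 × 42.1 × 325) = 81.6 mm.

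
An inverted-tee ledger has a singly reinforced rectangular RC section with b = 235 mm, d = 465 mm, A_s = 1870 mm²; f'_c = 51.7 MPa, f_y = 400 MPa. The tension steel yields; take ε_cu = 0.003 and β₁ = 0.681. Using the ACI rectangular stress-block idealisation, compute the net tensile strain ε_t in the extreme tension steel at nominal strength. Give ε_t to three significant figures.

a = A_s f_y/(0.85 f'_c b) = 72.43 mm.
β₁ = 0.681, so c = a/β₁ = 72.43/0.681 = 106.36 mm.
From the linear strain diagram with ε_cu = 0.003: ε_t = 0.003 (d − c)/c = 0.003 × (465 − 106.36)/106.36 = 0.0101.
Since ε_t ≥ 0.005, the section is tension-controlled.

ε_t ≈ 0.0101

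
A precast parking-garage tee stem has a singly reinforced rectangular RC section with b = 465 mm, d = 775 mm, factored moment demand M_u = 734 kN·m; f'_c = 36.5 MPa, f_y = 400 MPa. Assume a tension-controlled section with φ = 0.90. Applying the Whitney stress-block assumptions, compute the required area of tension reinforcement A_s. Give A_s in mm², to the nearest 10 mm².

A_s ≈ 2770 mm²

M_n = M_u/φ = 734/0.90 = 815.556 kN·m.
With M_n = 0.85 f'_c a b (d − a/2), solve the quadratic for a:
a = d − √(d² − 2M_n/(0.85 f'_c b)) = 775 − √(775² − 2 × 815.556×10⁶/(0.85 × 36.5 × 465)) = 76.74 mm.
A_s = 0.85 f'_c a b / f_y = 0.85 × 36.5 × 76.74 × 465 / 400 = 2767.7 mm².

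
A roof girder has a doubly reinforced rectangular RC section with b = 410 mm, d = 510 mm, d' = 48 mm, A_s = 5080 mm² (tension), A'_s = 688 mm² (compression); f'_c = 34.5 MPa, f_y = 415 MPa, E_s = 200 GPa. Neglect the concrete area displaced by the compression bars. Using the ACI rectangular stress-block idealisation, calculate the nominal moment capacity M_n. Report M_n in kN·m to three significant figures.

Assume both tension and compression steel yield.
Net tension couple steel: A_s − A'_s = 4392 mm².
a = (A_s − A'_s) f_y / (0.85 f'_c b) = 1822680/(0.85 × 34.5 × 410) = 151.60 mm.
c = a/β₁ = 151.60/0.804 = 188.56 mm; ε'_s = 0.003(c − d')/c = 0.0022 ≥ f_y/E_s = 0.0021, so compression steel does yield.
M_n = (A_s − A'_s) f_y (d − a/2) + A'_s f_y (d − d') = [1822680 × (510 − 75.8) + 285520 × (510 − 48)] × 10⁻⁶ = 791.41 + 131.91 = 923.32 kN·m.

M_n ≈ 923 kN·m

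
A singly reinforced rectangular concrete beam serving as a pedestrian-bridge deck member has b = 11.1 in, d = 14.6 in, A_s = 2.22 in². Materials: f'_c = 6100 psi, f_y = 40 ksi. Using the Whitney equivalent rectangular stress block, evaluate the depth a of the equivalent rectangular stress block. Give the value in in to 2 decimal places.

T = A_s f_y = 2.22 × 40 = 88.8 kips.
a = T/(0.85 f'_c b) = 88.8/(0.85 × 6.1 × 11.1) = 1.54 in.

a ≈ 1.54 in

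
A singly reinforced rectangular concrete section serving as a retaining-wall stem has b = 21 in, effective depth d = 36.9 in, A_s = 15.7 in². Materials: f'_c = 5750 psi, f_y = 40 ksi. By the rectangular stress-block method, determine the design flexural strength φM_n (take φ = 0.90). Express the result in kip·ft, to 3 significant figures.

T = A_s f_y = 15.7 × 40 = 628 kips.
a = T/(0.85 f'_c b) = 628/(0.85 × 5.75 × 21) = 6.119 in.
M_n = T(d − a/2) = 628 × (36.9 − 3.0595) = 21251.8 kip·in = 21251.8/12 = 1770.98 kip·ft.
φM_n = 0.90 × 1770.98 = 1593.88 kip·ft.

φM_n ≈ 1590 kip·ft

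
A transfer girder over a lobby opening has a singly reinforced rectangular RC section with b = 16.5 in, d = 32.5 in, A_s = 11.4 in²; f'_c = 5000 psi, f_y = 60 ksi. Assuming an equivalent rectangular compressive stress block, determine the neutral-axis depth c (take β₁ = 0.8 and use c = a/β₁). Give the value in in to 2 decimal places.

T = A_s f_y = 11.4 × 60 = 684 kips.
a = T/(0.85 f'_c b) = 684/(0.85 × 5 × 16.5) = 9.7540 in.
With β₁ = 0.8, c = a/β₁ = 9.7540/0.8 = 12.19 in.

c ≈ 12.19 in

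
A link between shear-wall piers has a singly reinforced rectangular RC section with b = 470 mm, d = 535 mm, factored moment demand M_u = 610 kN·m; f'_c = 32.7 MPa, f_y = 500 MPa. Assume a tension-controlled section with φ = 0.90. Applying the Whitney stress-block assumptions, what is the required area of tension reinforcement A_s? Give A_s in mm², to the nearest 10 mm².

A_s ≈ 2820 mm²

M_n = M_u/φ = 610/0.90 = 677.778 kN·m.
With M_n = 0.85 f'_c a b (d − a/2), solve the quadratic for a:
a = d − √(d² − 2M_n/(0.85 f'_c b)) = 535 − √(535² − 2 × 677.778×10⁶/(0.85 × 32.7 × 470)) = 107.85 mm.
A_s = 0.85 f'_c a b / f_y = 0.85 × 32.7 × 107.85 × 470 / 500 = 2817.8 mm².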